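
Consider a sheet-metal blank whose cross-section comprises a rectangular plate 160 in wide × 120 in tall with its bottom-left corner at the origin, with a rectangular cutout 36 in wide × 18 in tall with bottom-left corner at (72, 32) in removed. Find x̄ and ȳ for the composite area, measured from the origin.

Part | A | x̄ᵢ | ȳᵢ | A·x̄ᵢ | A·ȳᵢ
plate | 19200.00 | 80.00 | 60.00 | 1536000.00 | 1152000.00
hole | -648.00 | 90.00 | 41.00 | -58320.00 | -26568.00
Σ | 18552.00 |  |  | 1477680.00 | 1125432.00
x̄ = 1477680.00 / 18552.00 = 79.65 in
ȳ = 1125432.00 / 18552.00 = 60.66 in

x̄ = 79.65 in, ȳ = 60.66 in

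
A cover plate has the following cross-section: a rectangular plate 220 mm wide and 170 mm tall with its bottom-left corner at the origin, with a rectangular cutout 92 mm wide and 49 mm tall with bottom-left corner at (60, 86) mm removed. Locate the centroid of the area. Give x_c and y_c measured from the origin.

plate: A = 220 × 170 = 37400.00, centroid at (110.00, 85.00).
hole: A = −(92 × 49) = -4508.00, centroid at (106.00, 110.50).
ΣA = 32892.00 mm², ΣAx_c = 3636152.00 mm³, ΣAy_c = 2680866.00 mm³.
x_c = 3636152.00/32892.00 = 110.55 mm; y_c = 2680866.00/32892.00 = 81.51 mm.

x_c = 110.55 mm, y_c = 81.51 mm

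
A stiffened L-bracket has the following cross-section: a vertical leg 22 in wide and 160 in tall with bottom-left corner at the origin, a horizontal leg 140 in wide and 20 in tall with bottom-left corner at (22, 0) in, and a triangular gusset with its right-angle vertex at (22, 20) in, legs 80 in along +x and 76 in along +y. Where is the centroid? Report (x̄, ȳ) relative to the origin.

x̄ = 47.46 in, ȳ = 47.80 in

vertical leg: A = 22 × 160 = 3520.00, centroid at (11.00, 80.00).
horizontal leg: A = 140 × 20 = 2800.00, centroid at (92.00, 10.00).
gusset: A = ½·80·76 = 3040.00, centroid at (48.67, 45.33).
ΣA = 9360.00 in², ΣAx̄ = 444266.67 in³, ΣAȳ = 447413.33 in³.
x̄ = 444266.67/9360.00 = 47.46 in; ȳ = 447413.33/9360.00 = 47.80 in.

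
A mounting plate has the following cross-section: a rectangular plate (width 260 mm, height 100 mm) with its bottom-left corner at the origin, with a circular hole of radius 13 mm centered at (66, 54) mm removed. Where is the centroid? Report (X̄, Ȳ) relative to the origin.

X̄ = 131.33 mm, Ȳ = 49.92 mm

plate: A = 260 × 100 = 26000.00, centroid at (130.00, 50.00).
hole: A = −π·13² = -530.93, centroid at (66.00, 54.00).
ΣA = 25469.07 mm²
ΣAX̄ = (26000.00)(130.00) + (-530.93)(66.00) = 3344958.68 mm³
ΣAȲ = (26000.00)(50.00) + (-530.93)(54.00) = 1271329.83 mm³
X̄ = 3344958.68 / 25469.07 = 131.33 mm
Ȳ = 1271329.83 / 25469.07 = 49.92 mm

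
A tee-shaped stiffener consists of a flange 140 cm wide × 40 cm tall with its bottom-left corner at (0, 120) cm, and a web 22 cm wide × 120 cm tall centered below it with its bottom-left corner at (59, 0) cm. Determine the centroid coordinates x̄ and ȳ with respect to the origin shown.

x̄ = 70.00 cm, ȳ = 114.37 cm

web: A = 22 × 120 = 2640.00, centroid at (70.00, 60.00).
flange: A = 140 × 40 = 5600.00, centroid at (70.00, 140.00).
ΣA = 8240.00 cm², ΣAx̄ = 576800.00 cm³, ΣAȳ = 942400.00 cm³.
x̄ = 576800.00/8240.00 = 70.00 cm; ȳ = 942400.00/8240.00 = 114.37 cm.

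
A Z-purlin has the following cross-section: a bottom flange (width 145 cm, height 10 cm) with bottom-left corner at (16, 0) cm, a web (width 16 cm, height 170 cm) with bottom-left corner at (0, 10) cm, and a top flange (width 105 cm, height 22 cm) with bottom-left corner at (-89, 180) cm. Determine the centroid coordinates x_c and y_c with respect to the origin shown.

Part | A | x̄ᵢ | ȳᵢ | A·x̄ᵢ | A·ȳᵢ
bottom flange | 1450.00 | 88.50 | 5.00 | 128325.00 | 7250.00
web | 2720.00 | 8.00 | 95.00 | 21760.00 | 258400.00
top flange | 2310.00 | -36.50 | 191.00 | -84315.00 | 441210.00
Σ | 6480.00 |  |  | 65770.00 | 706860.00
x_c = 65770.00 / 6480.00 = 10.15 cm
y_c = 706860.00 / 6480.00 = 109.08 cm

x_c = 10.15 cm, y_c = 109.08 cm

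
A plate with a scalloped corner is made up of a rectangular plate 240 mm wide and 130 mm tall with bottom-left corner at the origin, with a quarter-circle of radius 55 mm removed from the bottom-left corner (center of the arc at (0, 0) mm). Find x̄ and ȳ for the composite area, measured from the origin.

x̄ = 127.97 mm, ȳ = 68.43 mm

Part | A | x̄ᵢ | ȳᵢ | A·x̄ᵢ | A·ȳᵢ
plate | 31200.00 | 120.00 | 65.00 | 3744000.00 | 2028000.00
removed quarter-circle | -2375.83 | 23.34 | 23.34 | -55458.33 | -55458.33
Σ | 28824.17 |  |  | 3688541.67 | 1972541.67
x̄ = 3688541.67 / 28824.17 = 127.97 mm
ȳ = 1972541.67 / 28824.17 = 68.43 mm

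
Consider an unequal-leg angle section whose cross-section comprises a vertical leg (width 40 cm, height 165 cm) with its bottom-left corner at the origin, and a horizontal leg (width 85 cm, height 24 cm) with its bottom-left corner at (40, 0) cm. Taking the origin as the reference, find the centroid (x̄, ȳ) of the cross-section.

x̄ = 34.76 cm, ȳ = 65.85 cm

vertical leg: A = 40 × 165 = 6600.00, centroid at (20.00, 82.50).
horizontal leg: A = 85 × 24 = 2040.00, centroid at (82.50, 12.00).
ΣA = 8640.00 cm²
ΣAx̄ = (6600.00)(20.00) + (2040.00)(82.50) = 300300.00 cm³
ΣAȳ = (6600.00)(82.50) + (2040.00)(12.00) = 568980.00 cm³
x̄ = 300300.00 / 8640.00 = 34.76 cm
ȳ = 568980.00 / 8640.00 = 65.85 cm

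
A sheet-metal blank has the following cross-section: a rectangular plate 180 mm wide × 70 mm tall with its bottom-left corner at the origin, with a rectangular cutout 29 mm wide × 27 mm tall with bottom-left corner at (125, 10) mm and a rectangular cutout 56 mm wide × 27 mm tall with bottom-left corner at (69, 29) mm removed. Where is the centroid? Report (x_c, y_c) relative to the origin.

x_c = 85.21 mm, y_c = 34.77 mm

plate: A = 180 × 70 = 12600.00, centroid at (90.00, 35.00).
hole 1: A = −(29 × 27) = -783.00, centroid at (139.50, 23.50).
hole 2: A = −(56 × 27) = -1512.00, centroid at (97.00, 42.50).
ΣA = 10305.00 mm², ΣAx_c = 878107.50 mm³, ΣAy_c = 358339.50 mm³.
x_c = 878107.50/10305.00 = 85.21 mm; y_c = 358339.50/10305.00 = 34.77 mm.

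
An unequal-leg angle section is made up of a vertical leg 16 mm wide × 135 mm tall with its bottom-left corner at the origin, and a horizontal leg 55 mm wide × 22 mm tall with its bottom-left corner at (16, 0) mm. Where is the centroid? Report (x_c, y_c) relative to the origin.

x_c = 20.75 mm, y_c = 47.21 mm

vertical leg: A = 16 × 135 = 2160.00, centroid at (8.00, 67.50).
horizontal leg: A = 55 × 22 = 1210.00, centroid at (43.50, 11.00).
ΣA = 3370.00 mm², ΣAx_c = 69915.00 mm³, ΣAy_c = 159110.00 mm³.
x_c = 69915.00/3370.00 = 20.75 mm; y_c = 159110.00/3370.00 = 47.21 mm.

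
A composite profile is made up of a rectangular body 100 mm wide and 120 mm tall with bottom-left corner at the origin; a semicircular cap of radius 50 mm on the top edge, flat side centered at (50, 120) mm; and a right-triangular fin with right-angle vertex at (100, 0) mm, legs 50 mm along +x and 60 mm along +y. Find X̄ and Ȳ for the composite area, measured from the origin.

X̄ = 55.74 mm, Ȳ = 74.86 mm

rectangular body: A = 100 × 120 = 12000.00, centroid at (50.00, 60.00).
semicircular top: A = ½π·50² = 3926.99, centroid at (50.00, 141.22).
triangular fin: A = ½·50·60 = 1500.00, centroid at (116.67, 20.00).
ΣA = 17426.99 mm², ΣAX̄ = 971349.54 mm³, ΣAȲ = 1304572.23 mm³.
X̄ = 971349.54/17426.99 = 55.74 mm; Ȳ = 1304572.23/17426.99 = 74.86 mm.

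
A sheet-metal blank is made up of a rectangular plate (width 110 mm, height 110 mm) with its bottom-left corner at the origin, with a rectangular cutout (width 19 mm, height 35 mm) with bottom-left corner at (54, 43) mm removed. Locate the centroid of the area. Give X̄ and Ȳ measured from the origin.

Part | A | x̄ᵢ | ȳᵢ | A·x̄ᵢ | A·ȳᵢ
plate | 12100.00 | 55.00 | 55.00 | 665500.00 | 665500.00
hole | -665.00 | 63.50 | 60.50 | -42227.50 | -40232.50
Σ | 11435.00 |  |  | 623272.50 | 625267.50
X̄ = 623272.50 / 11435.00 = 54.51 mm
Ȳ = 625267.50 / 11435.00 = 54.68 mm

X̄ = 54.51 mm, Ȳ = 54.68 mm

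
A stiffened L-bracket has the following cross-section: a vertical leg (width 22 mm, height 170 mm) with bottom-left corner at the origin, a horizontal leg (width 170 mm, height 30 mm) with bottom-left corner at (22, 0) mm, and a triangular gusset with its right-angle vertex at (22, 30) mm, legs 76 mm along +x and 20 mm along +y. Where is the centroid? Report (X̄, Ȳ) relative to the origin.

X̄ = 64.88 mm, Ȳ = 43.99 mm

vertical leg: A = 22 × 170 = 3740.00, centroid at (11.00, 85.00).
horizontal leg: A = 170 × 30 = 5100.00, centroid at (107.00, 15.00).
gusset: A = ½·76·20 = 760.00, centroid at (47.33, 36.67).
ΣA = 9600.00 mm²
ΣAX̄ = (3740.00)(11.00) + (5100.00)(107.00) + (760.00)(47.33) = 622813.33 mm³
ΣAȲ = (3740.00)(85.00) + (5100.00)(15.00) + (760.00)(36.67) = 422266.67 mm³
X̄ = 622813.33 / 9600.00 = 64.88 mm
Ȳ = 422266.67 / 9600.00 = 43.99 mm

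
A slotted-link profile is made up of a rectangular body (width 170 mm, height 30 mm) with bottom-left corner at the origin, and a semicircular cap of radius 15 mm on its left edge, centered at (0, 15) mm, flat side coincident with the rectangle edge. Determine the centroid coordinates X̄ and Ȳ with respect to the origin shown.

X̄ = 79.08 mm, Ȳ = 15.00 mm

Part | A | x̄ᵢ | ȳᵢ | A·x̄ᵢ | A·ȳᵢ
rectangular body | 5100.00 | 85.00 | 15.00 | 433500.00 | 76500.00
semicircular end | 353.43 | -6.37 | 15.00 | -2250.00 | 5301.44
Σ | 5453.43 |  |  | 431250.00 | 81801.44
X̄ = 431250.00 / 5453.43 = 79.08 mm
Ȳ = 81801.44 / 5453.43 = 15.00 mm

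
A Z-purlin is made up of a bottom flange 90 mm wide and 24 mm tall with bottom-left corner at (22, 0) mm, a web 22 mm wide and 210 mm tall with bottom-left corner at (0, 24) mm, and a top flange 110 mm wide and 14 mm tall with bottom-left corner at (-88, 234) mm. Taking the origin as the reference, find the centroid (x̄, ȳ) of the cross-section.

Part | A | x̄ᵢ | ȳᵢ | A·x̄ᵢ | A·ȳᵢ
bottom flange | 2160.00 | 67.00 | 12.00 | 144720.00 | 25920.00
web | 4620.00 | 11.00 | 129.00 | 50820.00 | 595980.00
top flange | 1540.00 | -33.00 | 241.00 | -50820.00 | 371140.00
Σ | 8320.00 |  |  | 144720.00 | 993040.00
x̄ = 144720.00 / 8320.00 = 17.39 mm
ȳ = 993040.00 / 8320.00 = 119.36 mm

x̄ = 17.39 mm, ȳ = 119.36 mm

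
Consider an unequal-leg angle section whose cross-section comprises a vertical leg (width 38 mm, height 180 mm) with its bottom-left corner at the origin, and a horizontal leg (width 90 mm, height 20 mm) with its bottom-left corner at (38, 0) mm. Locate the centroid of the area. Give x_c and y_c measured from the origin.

Part | A | x̄ᵢ | ȳᵢ | A·x̄ᵢ | A·ȳᵢ
vertical leg | 6840.00 | 19.00 | 90.00 | 129960.00 | 615600.00
horizontal leg | 1800.00 | 83.00 | 10.00 | 149400.00 | 18000.00
Σ | 8640.00 |  |  | 279360.00 | 633600.00
x_c = 279360.00 / 8640.00 = 32.33 mm
y_c = 633600.00 / 8640.00 = 73.33 mm

x_c = 32.33 mm, y_c = 73.33 mm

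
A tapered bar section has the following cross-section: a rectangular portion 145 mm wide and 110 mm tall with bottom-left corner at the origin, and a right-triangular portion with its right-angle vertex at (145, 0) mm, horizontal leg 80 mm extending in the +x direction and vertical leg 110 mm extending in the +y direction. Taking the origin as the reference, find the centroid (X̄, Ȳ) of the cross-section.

Part | A | x̄ᵢ | ȳᵢ | A·x̄ᵢ | A·ȳᵢ
rectangular portion | 15950.00 | 72.50 | 55.00 | 1156375.00 | 877250.00
triangular portion | 4400.00 | 171.67 | 36.67 | 755333.33 | 161333.33
Σ | 20350.00 |  |  | 1911708.33 | 1038583.33
X̄ = 1911708.33 / 20350.00 = 93.94 mm
Ȳ = 1038583.33 / 20350.00 = 51.04 mm

X̄ = 93.94 mm, Ȳ = 51.04 mm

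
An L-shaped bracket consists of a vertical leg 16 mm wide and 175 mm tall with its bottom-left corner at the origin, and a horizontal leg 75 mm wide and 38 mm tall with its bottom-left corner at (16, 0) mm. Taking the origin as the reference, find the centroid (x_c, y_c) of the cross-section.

vertical leg: A = 16 × 175 = 2800.00, centroid at (8.00, 87.50).
horizontal leg: A = 75 × 38 = 2850.00, centroid at (53.50, 19.00).
ΣA = 5650.00 mm², ΣAx_c = 174875.00 mm³, ΣAy_c = 299150.00 mm³.
x_c = 174875.00/5650.00 = 30.95 mm; y_c = 299150.00/5650.00 = 52.95 mm.

x_c = 30.95 mm, y_c = 52.95 mm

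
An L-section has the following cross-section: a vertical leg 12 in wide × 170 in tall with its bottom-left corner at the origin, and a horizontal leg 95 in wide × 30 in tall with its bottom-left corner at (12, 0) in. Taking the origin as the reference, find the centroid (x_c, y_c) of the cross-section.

x_c = 37.18 in, y_c = 44.20 in

vertical leg: A = 12 × 170 = 2040.00, centroid at (6.00, 85.00).
horizontal leg: A = 95 × 30 = 2850.00, centroid at (59.50, 15.00).
ΣA = 4890.00 in²
ΣAx_c = (2040.00)(6.00) + (2850.00)(59.50) = 181815.00 in³
ΣAy_c = (2040.00)(85.00) + (2850.00)(15.00) = 216150.00 in³
x_c = 181815.00 / 4890.00 = 37.18 in
y_c = 216150.00 / 4890.00 = 44.20 in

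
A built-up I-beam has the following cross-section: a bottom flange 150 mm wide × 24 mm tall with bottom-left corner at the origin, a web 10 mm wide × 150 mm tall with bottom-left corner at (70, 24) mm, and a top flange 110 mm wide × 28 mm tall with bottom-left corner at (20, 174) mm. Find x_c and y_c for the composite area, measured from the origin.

bottom flange: A = 150 × 24 = 3600.00, centroid at (75.00, 12.00).
web: A = 10 × 150 = 1500.00, centroid at (75.00, 99.00).
top flange: A = 110 × 28 = 3080.00, centroid at (75.00, 188.00).
ΣA = 8180.00 mm²
ΣAx_c = (3600.00)(75.00) + (1500.00)(75.00) + (3080.00)(75.00) = 613500.00 mm³
ΣAy_c = (3600.00)(12.00) + (1500.00)(99.00) + (3080.00)(188.00) = 770740.00 mm³
x_c = 613500.00 / 8180.00 = 75.00 mm
y_c = 770740.00 / 8180.00 = 94.22 mm

x_c = 75.00 mm, y_c = 94.22 mm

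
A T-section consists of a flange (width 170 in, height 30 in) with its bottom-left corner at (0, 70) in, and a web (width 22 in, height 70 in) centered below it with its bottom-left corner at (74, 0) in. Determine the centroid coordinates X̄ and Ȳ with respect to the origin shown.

X̄ = 85.00 in, Ȳ = 73.40 in

web: A = 22 × 70 = 1540.00, centroid at (85.00, 35.00).
flange: A = 170 × 30 = 5100.00, centroid at (85.00, 85.00).
ΣA = 6640.00 in²
ΣAX̄ = (1540.00)(85.00) + (5100.00)(85.00) = 564400.00 in³
ΣAȲ = (1540.00)(35.00) + (5100.00)(85.00) = 487400.00 in³
X̄ = 564400.00 / 6640.00 = 85.00 in
Ȳ = 487400.00 / 6640.00 = 73.40 in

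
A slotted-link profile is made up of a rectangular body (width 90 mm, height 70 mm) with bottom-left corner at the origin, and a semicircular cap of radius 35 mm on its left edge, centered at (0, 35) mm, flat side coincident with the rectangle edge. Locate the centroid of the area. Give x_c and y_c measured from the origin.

rectangular body: A = 90 × 70 = 6300.00, centroid at (45.00, 35.00).
semicircular end: A = ½π·35² = 1924.23, centroid at (-14.85, 35.00).
ΣA = 8224.23 mm²
ΣAx_c = (6300.00)(45.00) + (1924.23)(-14.85) = 254916.67 mm³
ΣAy_c = (6300.00)(35.00) + (1924.23)(35.00) = 287847.89 mm³
x_c = 254916.67 / 8224.23 = 31.00 mm
y_c = 287847.89 / 8224.23 = 35.00 mm

x_c = 31.00 mm, y_c = 35.00 mm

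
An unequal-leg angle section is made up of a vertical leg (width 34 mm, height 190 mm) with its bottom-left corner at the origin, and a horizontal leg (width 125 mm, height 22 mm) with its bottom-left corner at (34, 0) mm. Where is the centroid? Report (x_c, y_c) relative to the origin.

Part | A | x̄ᵢ | ȳᵢ | A·x̄ᵢ | A·ȳᵢ
vertical leg | 6460.00 | 17.00 | 95.00 | 109820.00 | 613700.00
horizontal leg | 2750.00 | 96.50 | 11.00 | 265375.00 | 30250.00
Σ | 9210.00 |  |  | 375195.00 | 643950.00
x_c = 375195.00 / 9210.00 = 40.74 mm
y_c = 643950.00 / 9210.00 = 69.92 mm

x_c = 40.74 mm, y_c = 69.92 mm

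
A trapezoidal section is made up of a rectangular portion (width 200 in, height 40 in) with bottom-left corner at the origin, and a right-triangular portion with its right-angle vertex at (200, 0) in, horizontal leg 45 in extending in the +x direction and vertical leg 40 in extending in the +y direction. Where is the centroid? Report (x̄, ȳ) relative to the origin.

rectangular portion: A = 200 × 40 = 8000.00, centroid at (100.00, 20.00).
triangular portion: A = ½·45·40 = 900.00, centroid at (215.00, 13.33).
ΣA = 8900.00 in²
ΣAx̄ = (8000.00)(100.00) + (900.00)(215.00) = 993500.00 in³
ΣAȳ = (8000.00)(20.00) + (900.00)(13.33) = 172000.00 in³
x̄ = 993500.00 / 8900.00 = 111.63 in
ȳ = 172000.00 / 8900.00 = 19.33 in

x̄ = 111.63 in, ȳ = 19.33 in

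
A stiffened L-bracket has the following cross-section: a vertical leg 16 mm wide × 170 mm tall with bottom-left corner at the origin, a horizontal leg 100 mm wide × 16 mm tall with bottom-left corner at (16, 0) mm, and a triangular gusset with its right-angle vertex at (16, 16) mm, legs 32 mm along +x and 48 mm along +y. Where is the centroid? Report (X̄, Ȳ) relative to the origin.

X̄ = 29.06 mm, Ȳ = 52.79 mm

Part | A | x̄ᵢ | ȳᵢ | A·x̄ᵢ | A·ȳᵢ
vertical leg | 2720.00 | 8.00 | 85.00 | 21760.00 | 231200.00
horizontal leg | 1600.00 | 66.00 | 8.00 | 105600.00 | 12800.00
gusset | 768.00 | 26.67 | 32.00 | 20480.00 | 24576.00
Σ | 5088.00 |  |  | 147840.00 | 268576.00
X̄ = 147840.00 / 5088.00 = 29.06 mm
Ȳ = 268576.00 / 5088.00 = 52.79 mm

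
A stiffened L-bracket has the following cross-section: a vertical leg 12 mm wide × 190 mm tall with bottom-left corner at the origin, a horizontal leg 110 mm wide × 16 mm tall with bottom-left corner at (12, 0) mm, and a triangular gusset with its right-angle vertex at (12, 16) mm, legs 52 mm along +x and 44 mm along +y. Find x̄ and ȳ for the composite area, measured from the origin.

x̄ = 31.86 mm, ȳ = 51.27 mm

vertical leg: A = 12 × 190 = 2280.00, centroid at (6.00, 95.00).
horizontal leg: A = 110 × 16 = 1760.00, centroid at (67.00, 8.00).
gusset: A = ½·52·44 = 1144.00, centroid at (29.33, 30.67).
ΣA = 5184.00 mm²
ΣAx̄ = (2280.00)(6.00) + (1760.00)(67.00) + (1144.00)(29.33) = 165157.33 mm³
ΣAȳ = (2280.00)(95.00) + (1760.00)(8.00) + (1144.00)(30.67) = 265762.67 mm³
x̄ = 165157.33 / 5184.00 = 31.86 mm
ȳ = 265762.67 / 5184.00 = 51.27 mm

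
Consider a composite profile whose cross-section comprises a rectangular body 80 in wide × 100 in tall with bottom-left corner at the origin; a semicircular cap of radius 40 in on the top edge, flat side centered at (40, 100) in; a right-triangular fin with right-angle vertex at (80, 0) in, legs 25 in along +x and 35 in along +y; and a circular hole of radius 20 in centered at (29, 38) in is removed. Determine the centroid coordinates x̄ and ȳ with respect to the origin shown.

rectangular body: A = 80 × 100 = 8000.00, centroid at (40.00, 50.00).
semicircular top: A = ½π·40² = 2513.27, centroid at (40.00, 116.98).
triangular fin: A = ½·25·35 = 437.50, centroid at (88.33, 11.67).
hole: A = −π·20² = -1256.64, centroid at (29.00, 38.00).
ΣA = 9694.14 in², ΣAx̄ = 422734.32 in³, ΣAȳ = 651346.04 in³.
x̄ = 422734.32/9694.14 = 43.61 in; ȳ = 651346.04/9694.14 = 67.19 in.

x̄ = 43.61 in, ȳ = 67.19 in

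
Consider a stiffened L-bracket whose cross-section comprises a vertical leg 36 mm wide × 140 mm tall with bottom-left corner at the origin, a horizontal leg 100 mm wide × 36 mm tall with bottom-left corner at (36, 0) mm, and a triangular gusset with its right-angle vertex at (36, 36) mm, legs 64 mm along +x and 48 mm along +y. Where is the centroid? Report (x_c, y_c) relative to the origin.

vertical leg: A = 36 × 140 = 5040.00, centroid at (18.00, 70.00).
horizontal leg: A = 100 × 36 = 3600.00, centroid at (86.00, 18.00).
gusset: A = ½·64·48 = 1536.00, centroid at (57.33, 52.00).
ΣA = 10176.00 mm²
ΣAx_c = (5040.00)(18.00) + (3600.00)(86.00) + (1536.00)(57.33) = 488384.00 mm³
ΣAy_c = (5040.00)(70.00) + (3600.00)(18.00) + (1536.00)(52.00) = 497472.00 mm³
x_c = 488384.00 / 10176.00 = 47.99 mm
y_c = 497472.00 / 10176.00 = 48.89 mm

x_c = 47.99 mm, y_c = 48.89 mm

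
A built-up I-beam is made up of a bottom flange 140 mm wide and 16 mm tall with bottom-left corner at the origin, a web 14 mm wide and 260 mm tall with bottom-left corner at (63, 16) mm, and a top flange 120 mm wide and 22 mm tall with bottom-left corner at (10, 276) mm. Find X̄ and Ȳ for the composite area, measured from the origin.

bottom flange: A = 140 × 16 = 2240.00, centroid at (70.00, 8.00).
web: A = 14 × 260 = 3640.00, centroid at (70.00, 146.00).
top flange: A = 120 × 22 = 2640.00, centroid at (70.00, 287.00).
ΣA = 8520.00 mm²
ΣAX̄ = (2240.00)(70.00) + (3640.00)(70.00) + (2640.00)(70.00) = 596400.00 mm³
ΣAȲ = (2240.00)(8.00) + (3640.00)(146.00) + (2640.00)(287.00) = 1307040.00 mm³
X̄ = 596400.00 / 8520.00 = 70.00 mm
Ȳ = 1307040.00 / 8520.00 = 153.41 mm

X̄ = 70.00 mm, Ȳ = 153.41 mm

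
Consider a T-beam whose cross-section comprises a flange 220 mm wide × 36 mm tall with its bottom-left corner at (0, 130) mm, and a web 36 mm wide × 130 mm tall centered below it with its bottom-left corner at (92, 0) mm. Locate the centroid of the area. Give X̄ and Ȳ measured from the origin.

X̄ = 110.00 mm, Ȳ = 117.17 mm

Part | A | x̄ᵢ | ȳᵢ | A·x̄ᵢ | A·ȳᵢ
web | 4680.00 | 110.00 | 65.00 | 514800.00 | 304200.00
flange | 7920.00 | 110.00 | 148.00 | 871200.00 | 1172160.00
Σ | 12600.00 |  |  | 1386000.00 | 1476360.00
X̄ = 1386000.00 / 12600.00 = 110.00 mm
Ȳ = 1476360.00 / 12600.00 = 117.17 mm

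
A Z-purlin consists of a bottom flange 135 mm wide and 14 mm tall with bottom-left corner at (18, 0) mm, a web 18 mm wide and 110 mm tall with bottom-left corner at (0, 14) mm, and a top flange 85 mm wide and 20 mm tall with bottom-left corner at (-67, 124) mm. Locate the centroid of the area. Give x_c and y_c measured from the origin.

x_c = 24.73 mm, y_c = 67.80 mm

Part | A | x̄ᵢ | ȳᵢ | A·x̄ᵢ | A·ȳᵢ
bottom flange | 1890.00 | 85.50 | 7.00 | 161595.00 | 13230.00
web | 1980.00 | 9.00 | 69.00 | 17820.00 | 136620.00
top flange | 1700.00 | -24.50 | 134.00 | -41650.00 | 227800.00
Σ | 5570.00 |  |  | 137765.00 | 377650.00
x_c = 137765.00 / 5570.00 = 24.73 mm
y_c = 377650.00 / 5570.00 = 67.80 mm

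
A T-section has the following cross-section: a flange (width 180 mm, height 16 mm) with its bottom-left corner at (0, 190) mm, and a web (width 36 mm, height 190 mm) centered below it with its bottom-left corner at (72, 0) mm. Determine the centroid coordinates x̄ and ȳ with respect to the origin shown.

web: A = 36 × 190 = 6840.00, centroid at (90.00, 95.00).
flange: A = 180 × 16 = 2880.00, centroid at (90.00, 198.00).
ΣA = 9720.00 mm², ΣAx̄ = 874800.00 mm³, ΣAȳ = 1220040.00 mm³.
x̄ = 874800.00/9720.00 = 90.00 mm; ȳ = 1220040.00/9720.00 = 125.52 mm.

x̄ = 90.00 mm, ȳ = 125.52 mm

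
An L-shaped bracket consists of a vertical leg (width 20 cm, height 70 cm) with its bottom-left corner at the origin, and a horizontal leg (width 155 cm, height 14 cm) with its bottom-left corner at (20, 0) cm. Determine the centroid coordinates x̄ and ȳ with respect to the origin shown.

x̄ = 63.19 cm, ȳ = 17.98 cm

vertical leg: A = 20 × 70 = 1400.00, centroid at (10.00, 35.00).
horizontal leg: A = 155 × 14 = 2170.00, centroid at (97.50, 7.00).
ΣA = 3570.00 cm²
ΣAx̄ = (1400.00)(10.00) + (2170.00)(97.50) = 225575.00 cm³
ΣAȳ = (1400.00)(35.00) + (2170.00)(7.00) = 64190.00 cm³
x̄ = 225575.00 / 3570.00 = 63.19 cm
ȳ = 64190.00 / 3570.00 = 17.98 cm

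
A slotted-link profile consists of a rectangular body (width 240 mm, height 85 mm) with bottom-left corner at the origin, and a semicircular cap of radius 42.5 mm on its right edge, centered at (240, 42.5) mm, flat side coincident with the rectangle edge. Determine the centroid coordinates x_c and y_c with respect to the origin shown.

Part | A | x̄ᵢ | ȳᵢ | A·x̄ᵢ | A·ȳᵢ
rectangular body | 20400.00 | 120.00 | 42.50 | 2448000.00 | 867000.00
semicircular end | 2837.25 | 258.04 | 42.50 | 732117.29 | 120583.16
Σ | 23237.25 |  |  | 3180117.29 | 987583.16
x_c = 3180117.29 / 23237.25 = 136.85 mm
y_c = 987583.16 / 23237.25 = 42.50 mm

x_c = 136.85 mm, y_c = 42.50 mm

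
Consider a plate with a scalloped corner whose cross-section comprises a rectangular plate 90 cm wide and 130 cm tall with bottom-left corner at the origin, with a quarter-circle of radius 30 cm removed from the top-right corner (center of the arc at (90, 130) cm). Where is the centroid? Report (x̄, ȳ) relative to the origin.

x̄ = 42.93 cm, ȳ = 61.64 cm

plate: A = 90 × 130 = 11700.00, centroid at (45.00, 65.00).
removed quarter-circle: A = −¼π·30² = -706.86, centroid at (77.27, 117.27).
ΣA = 10993.14 cm²
ΣAx̄ = (11700.00)(45.00) + (-706.86)(77.27) = 471882.75 cm³
ΣAȳ = (11700.00)(65.00) + (-706.86)(117.27) = 677608.41 cm³
x̄ = 471882.75 / 10993.14 = 42.93 cm
ȳ = 677608.41 / 10993.14 = 61.64 cm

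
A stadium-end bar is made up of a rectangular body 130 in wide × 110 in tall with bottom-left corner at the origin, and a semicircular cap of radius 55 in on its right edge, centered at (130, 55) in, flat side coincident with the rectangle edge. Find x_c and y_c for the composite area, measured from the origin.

rectangular body: A = 130 × 110 = 14300.00, centroid at (65.00, 55.00).
semicircular end: A = ½π·55² = 4751.66, centroid at (153.34, 55.00).
ΣA = 19051.66 in²
ΣAx_c = (14300.00)(65.00) + (4751.66)(153.34) = 1658132.32 in³
ΣAy_c = (14300.00)(55.00) + (4751.66)(55.00) = 1047841.24 in³
x_c = 1658132.32 / 19051.66 = 87.03 in
y_c = 1047841.24 / 19051.66 = 55.00 in

x_c = 87.03 in, y_c = 55.00 in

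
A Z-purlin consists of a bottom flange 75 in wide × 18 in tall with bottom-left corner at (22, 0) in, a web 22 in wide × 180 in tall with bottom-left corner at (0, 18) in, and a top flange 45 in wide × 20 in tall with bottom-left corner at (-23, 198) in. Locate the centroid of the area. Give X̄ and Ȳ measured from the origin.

X̄ = 19.88 in, Ȳ = 100.97 in

Part | A | x̄ᵢ | ȳᵢ | A·x̄ᵢ | A·ȳᵢ
bottom flange | 1350.00 | 59.50 | 9.00 | 80325.00 | 12150.00
web | 3960.00 | 11.00 | 108.00 | 43560.00 | 427680.00
top flange | 900.00 | -0.50 | 208.00 | -450.00 | 187200.00
Σ | 6210.00 |  |  | 123435.00 | 627030.00
X̄ = 123435.00 / 6210.00 = 19.88 in
Ȳ = 627030.00 / 6210.00 = 100.97 in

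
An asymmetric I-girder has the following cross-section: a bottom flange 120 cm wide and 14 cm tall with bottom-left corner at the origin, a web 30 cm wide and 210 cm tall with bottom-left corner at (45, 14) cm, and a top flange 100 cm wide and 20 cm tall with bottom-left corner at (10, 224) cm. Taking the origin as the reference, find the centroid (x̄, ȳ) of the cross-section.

bottom flange: A = 120 × 14 = 1680.00, centroid at (60.00, 7.00).
web: A = 30 × 210 = 6300.00, centroid at (60.00, 119.00).
top flange: A = 100 × 20 = 2000.00, centroid at (60.00, 234.00).
ΣA = 9980.00 cm²
ΣAx̄ = (1680.00)(60.00) + (6300.00)(60.00) + (2000.00)(60.00) = 598800.00 cm³
ΣAȳ = (1680.00)(7.00) + (6300.00)(119.00) + (2000.00)(234.00) = 1229460.00 cm³
x̄ = 598800.00 / 9980.00 = 60.00 cm
ȳ = 1229460.00 / 9980.00 = 123.19 cm

x̄ = 60.00 cm, ȳ = 123.19 cm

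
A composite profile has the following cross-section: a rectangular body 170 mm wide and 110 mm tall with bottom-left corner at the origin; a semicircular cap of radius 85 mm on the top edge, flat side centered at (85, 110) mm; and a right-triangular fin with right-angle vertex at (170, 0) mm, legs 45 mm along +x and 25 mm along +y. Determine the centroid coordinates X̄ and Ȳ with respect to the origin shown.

rectangular body: A = 170 × 110 = 18700.00, centroid at (85.00, 55.00).
semicircular top: A = ½π·85² = 11349.00, centroid at (85.00, 146.08).
triangular fin: A = ½·45·25 = 562.50, centroid at (185.00, 8.33).
ΣA = 30611.50 mm²
ΣAX̄ = (18700.00)(85.00) + (11349.00)(85.00) + (562.50)(185.00) = 2658227.79 mm³
ΣAȲ = (18700.00)(55.00) + (11349.00)(146.08) + (562.50)(8.33) = 2690994.55 mm³
X̄ = 2658227.79 / 30611.50 = 86.84 mm
Ȳ = 2690994.55 / 30611.50 = 87.91 mm

X̄ = 86.84 mm, Ȳ = 87.91 mm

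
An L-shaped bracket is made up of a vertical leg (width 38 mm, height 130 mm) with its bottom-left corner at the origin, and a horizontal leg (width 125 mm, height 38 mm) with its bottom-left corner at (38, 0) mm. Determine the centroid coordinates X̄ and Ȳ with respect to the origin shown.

X̄ = 58.95 mm, Ȳ = 42.45 mm

vertical leg: A = 38 × 130 = 4940.00, centroid at (19.00, 65.00).
horizontal leg: A = 125 × 38 = 4750.00, centroid at (100.50, 19.00).
ΣA = 9690.00 mm²
ΣAX̄ = (4940.00)(19.00) + (4750.00)(100.50) = 571235.00 mm³
ΣAȲ = (4940.00)(65.00) + (4750.00)(19.00) = 411350.00 mm³
X̄ = 571235.00 / 9690.00 = 58.95 mm
Ȳ = 411350.00 / 9690.00 = 42.45 mm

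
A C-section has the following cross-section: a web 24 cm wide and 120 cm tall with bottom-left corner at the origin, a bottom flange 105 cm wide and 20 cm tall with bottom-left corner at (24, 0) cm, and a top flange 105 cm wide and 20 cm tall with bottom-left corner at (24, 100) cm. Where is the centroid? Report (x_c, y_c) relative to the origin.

web: A = 24 × 120 = 2880.00, centroid at (12.00, 60.00).
bottom flange: A = 105 × 20 = 2100.00, centroid at (76.50, 10.00).
top flange: A = 105 × 20 = 2100.00, centroid at (76.50, 110.00).
ΣA = 7080.00 cm²
ΣAx_c = (2880.00)(12.00) + (2100.00)(76.50) + (2100.00)(76.50) = 355860.00 cm³
ΣAy_c = (2880.00)(60.00) + (2100.00)(10.00) + (2100.00)(110.00) = 424800.00 cm³
x_c = 355860.00 / 7080.00 = 50.26 cm
y_c = 424800.00 / 7080.00 = 60.00 cm

x_c = 50.26 cm, y_c = 60.00 cm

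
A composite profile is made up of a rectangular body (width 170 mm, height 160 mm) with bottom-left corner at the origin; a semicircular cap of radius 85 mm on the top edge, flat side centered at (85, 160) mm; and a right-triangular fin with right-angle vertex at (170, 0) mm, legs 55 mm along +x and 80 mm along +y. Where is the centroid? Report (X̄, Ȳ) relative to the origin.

X̄ = 90.58 mm, Ȳ = 109.45 mm

Part | A | x̄ᵢ | ȳᵢ | A·x̄ᵢ | A·ȳᵢ
rectangular body | 27200.00 | 85.00 | 80.00 | 2312000.00 | 2176000.00
semicircular top | 11349.00 | 85.00 | 196.08 | 964665.29 | 2225257.22
triangular fin | 2200.00 | 188.33 | 26.67 | 414333.33 | 58666.67
Σ | 40749.00 |  |  | 3690998.63 | 4459923.89
X̄ = 3690998.63 / 40749.00 = 90.58 mm
Ȳ = 4459923.89 / 40749.00 = 109.45 mm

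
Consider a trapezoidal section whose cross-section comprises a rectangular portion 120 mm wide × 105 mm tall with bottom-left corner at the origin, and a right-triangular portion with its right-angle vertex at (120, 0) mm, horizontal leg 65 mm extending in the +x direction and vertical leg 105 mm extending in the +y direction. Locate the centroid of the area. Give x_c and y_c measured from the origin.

x_c = 77.40 mm, y_c = 48.77 mm

Part | A | x̄ᵢ | ȳᵢ | A·x̄ᵢ | A·ȳᵢ
rectangular portion | 12600.00 | 60.00 | 52.50 | 756000.00 | 661500.00
triangular portion | 3412.50 | 141.67 | 35.00 | 483437.50 | 119437.50
Σ | 16012.50 |  |  | 1239437.50 | 780937.50
x_c = 1239437.50 / 16012.50 = 77.40 mm
y_c = 780937.50 / 16012.50 = 48.77 mm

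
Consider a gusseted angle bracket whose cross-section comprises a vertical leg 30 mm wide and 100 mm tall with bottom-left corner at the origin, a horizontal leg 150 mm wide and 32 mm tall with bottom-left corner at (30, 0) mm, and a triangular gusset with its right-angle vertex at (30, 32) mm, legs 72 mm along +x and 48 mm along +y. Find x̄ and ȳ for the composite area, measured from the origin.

x̄ = 67.41 mm, ȳ = 32.51 mm

vertical leg: A = 30 × 100 = 3000.00, centroid at (15.00, 50.00).
horizontal leg: A = 150 × 32 = 4800.00, centroid at (105.00, 16.00).
gusset: A = ½·72·48 = 1728.00, centroid at (54.00, 48.00).
ΣA = 9528.00 mm², ΣAx̄ = 642312.00 mm³, ΣAȳ = 309744.00 mm³.
x̄ = 642312.00/9528.00 = 67.41 mm; ȳ = 309744.00/9528.00 = 32.51 mm.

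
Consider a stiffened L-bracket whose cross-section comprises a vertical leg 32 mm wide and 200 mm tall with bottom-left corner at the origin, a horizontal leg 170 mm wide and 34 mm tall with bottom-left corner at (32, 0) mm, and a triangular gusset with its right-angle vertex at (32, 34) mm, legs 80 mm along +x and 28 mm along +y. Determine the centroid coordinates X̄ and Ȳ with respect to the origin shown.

vertical leg: A = 32 × 200 = 6400.00, centroid at (16.00, 100.00).
horizontal leg: A = 170 × 34 = 5780.00, centroid at (117.00, 17.00).
gusset: A = ½·80·28 = 1120.00, centroid at (58.67, 43.33).
ΣA = 13300.00 mm²
ΣAX̄ = (6400.00)(16.00) + (5780.00)(117.00) + (1120.00)(58.67) = 844366.67 mm³
ΣAȲ = (6400.00)(100.00) + (5780.00)(17.00) + (1120.00)(43.33) = 786793.33 mm³
X̄ = 844366.67 / 13300.00 = 63.49 mm
Ȳ = 786793.33 / 13300.00 = 59.16 mm

X̄ = 63.49 mm, Ȳ = 59.16 mm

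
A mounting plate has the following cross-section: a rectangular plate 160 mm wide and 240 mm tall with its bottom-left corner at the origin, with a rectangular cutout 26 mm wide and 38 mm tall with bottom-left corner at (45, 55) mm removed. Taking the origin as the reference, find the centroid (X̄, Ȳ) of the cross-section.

X̄ = 80.58 mm, Ȳ = 121.21 mm

plate: A = 160 × 240 = 38400.00, centroid at (80.00, 120.00).
hole: A = −(26 × 38) = -988.00, centroid at (58.00, 74.00).
ΣA = 37412.00 mm², ΣAX̄ = 3014696.00 mm³, ΣAȲ = 4534888.00 mm³.
X̄ = 3014696.00/37412.00 = 80.58 mm; Ȳ = 4534888.00/37412.00 = 121.21 mm.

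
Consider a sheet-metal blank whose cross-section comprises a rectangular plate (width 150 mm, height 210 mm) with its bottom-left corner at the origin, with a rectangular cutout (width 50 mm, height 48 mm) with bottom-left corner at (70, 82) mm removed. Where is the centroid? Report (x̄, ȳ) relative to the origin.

plate: A = 150 × 210 = 31500.00, centroid at (75.00, 105.00).
hole: A = −(50 × 48) = -2400.00, centroid at (95.00, 106.00).
ΣA = 29100.00 mm², ΣAx̄ = 2134500.00 mm³, ΣAȳ = 3053100.00 mm³.
x̄ = 2134500.00/29100.00 = 73.35 mm; ȳ = 3053100.00/29100.00 = 104.92 mm.

x̄ = 73.35 mm, ȳ = 104.92 mm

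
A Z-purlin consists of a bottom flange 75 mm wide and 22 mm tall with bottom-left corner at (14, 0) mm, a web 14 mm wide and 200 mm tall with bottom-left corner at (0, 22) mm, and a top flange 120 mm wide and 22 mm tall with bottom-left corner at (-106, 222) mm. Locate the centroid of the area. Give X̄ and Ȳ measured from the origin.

X̄ = -2.38 mm, Ȳ = 137.50 mm

Part | A | x̄ᵢ | ȳᵢ | A·x̄ᵢ | A·ȳᵢ
bottom flange | 1650.00 | 51.50 | 11.00 | 84975.00 | 18150.00
web | 2800.00 | 7.00 | 122.00 | 19600.00 | 341600.00
top flange | 2640.00 | -46.00 | 233.00 | -121440.00 | 615120.00
Σ | 7090.00 |  |  | -16865.00 | 974870.00
X̄ = -16865.00 / 7090.00 = -2.38 mm
Ȳ = 974870.00 / 7090.00 = 137.50 mm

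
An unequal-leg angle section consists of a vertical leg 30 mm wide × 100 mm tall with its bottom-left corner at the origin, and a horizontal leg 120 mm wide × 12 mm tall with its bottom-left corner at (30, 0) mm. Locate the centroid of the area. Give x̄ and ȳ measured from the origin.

vertical leg: A = 30 × 100 = 3000.00, centroid at (15.00, 50.00).
horizontal leg: A = 120 × 12 = 1440.00, centroid at (90.00, 6.00).
ΣA = 4440.00 mm²
ΣAx̄ = (3000.00)(15.00) + (1440.00)(90.00) = 174600.00 mm³
ΣAȳ = (3000.00)(50.00) + (1440.00)(6.00) = 158640.00 mm³
x̄ = 174600.00 / 4440.00 = 39.32 mm
ȳ = 158640.00 / 4440.00 = 35.73 mm

x̄ = 39.32 mm, ȳ = 35.73 mm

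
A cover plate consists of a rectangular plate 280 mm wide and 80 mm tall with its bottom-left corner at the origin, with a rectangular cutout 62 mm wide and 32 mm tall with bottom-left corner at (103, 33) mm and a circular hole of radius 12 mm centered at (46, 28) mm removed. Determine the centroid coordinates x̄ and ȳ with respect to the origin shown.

plate: A = 280 × 80 = 22400.00, centroid at (140.00, 40.00).
hole 1: A = −(62 × 32) = -1984.00, centroid at (134.00, 49.00).
hole 2: A = −π·12² = -452.39, centroid at (46.00, 28.00).
ΣA = 19963.61 mm²
ΣAx̄ = (22400.00)(140.00) + (-1984.00)(134.00) + (-452.39)(46.00) = 2849334.09 mm³
ΣAȳ = (22400.00)(40.00) + (-1984.00)(49.00) + (-452.39)(28.00) = 786117.10 mm³
x̄ = 2849334.09 / 19963.61 = 142.73 mm
ȳ = 786117.10 / 19963.61 = 39.38 mm

x̄ = 142.73 mm, ȳ = 39.38 mm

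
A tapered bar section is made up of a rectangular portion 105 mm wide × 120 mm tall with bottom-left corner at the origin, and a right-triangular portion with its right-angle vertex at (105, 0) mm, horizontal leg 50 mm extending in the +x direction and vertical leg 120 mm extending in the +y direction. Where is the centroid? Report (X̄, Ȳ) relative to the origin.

rectangular portion: A = 105 × 120 = 12600.00, centroid at (52.50, 60.00).
triangular portion: A = ½·50·120 = 3000.00, centroid at (121.67, 40.00).
ΣA = 15600.00 mm², ΣAX̄ = 1026500.00 mm³, ΣAȲ = 876000.00 mm³.
X̄ = 1026500.00/15600.00 = 65.80 mm; Ȳ = 876000.00/15600.00 = 56.15 mm.

X̄ = 65.80 mm, Ȳ = 56.15 mm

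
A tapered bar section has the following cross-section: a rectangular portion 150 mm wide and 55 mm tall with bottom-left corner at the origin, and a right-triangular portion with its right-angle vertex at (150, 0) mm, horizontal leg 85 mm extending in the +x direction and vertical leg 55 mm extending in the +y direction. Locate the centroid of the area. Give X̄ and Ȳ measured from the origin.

X̄ = 97.81 mm, Ȳ = 25.48 mm

Part | A | x̄ᵢ | ȳᵢ | A·x̄ᵢ | A·ȳᵢ
rectangular portion | 8250.00 | 75.00 | 27.50 | 618750.00 | 226875.00
triangular portion | 2337.50 | 178.33 | 18.33 | 416854.17 | 42854.17
Σ | 10587.50 |  |  | 1035604.17 | 269729.17
X̄ = 1035604.17 / 10587.50 = 97.81 mm
Ȳ = 269729.17 / 10587.50 = 25.48 mm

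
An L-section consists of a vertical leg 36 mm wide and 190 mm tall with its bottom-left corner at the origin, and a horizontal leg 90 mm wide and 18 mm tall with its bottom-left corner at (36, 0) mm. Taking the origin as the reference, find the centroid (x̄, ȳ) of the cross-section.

x̄ = 30.06 mm, ȳ = 78.53 mm

vertical leg: A = 36 × 190 = 6840.00, centroid at (18.00, 95.00).
horizontal leg: A = 90 × 18 = 1620.00, centroid at (81.00, 9.00).
ΣA = 8460.00 mm²
ΣAx̄ = (6840.00)(18.00) + (1620.00)(81.00) = 254340.00 mm³
ΣAȳ = (6840.00)(95.00) + (1620.00)(9.00) = 664380.00 mm³
x̄ = 254340.00 / 8460.00 = 30.06 mm
ȳ = 664380.00 / 8460.00 = 78.53 mm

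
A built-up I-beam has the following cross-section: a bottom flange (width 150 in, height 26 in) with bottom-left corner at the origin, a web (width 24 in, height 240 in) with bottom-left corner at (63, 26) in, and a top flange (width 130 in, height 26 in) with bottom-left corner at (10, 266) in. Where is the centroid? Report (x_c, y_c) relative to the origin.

bottom flange: A = 150 × 26 = 3900.00, centroid at (75.00, 13.00).
web: A = 24 × 240 = 5760.00, centroid at (75.00, 146.00).
top flange: A = 130 × 26 = 3380.00, centroid at (75.00, 279.00).
ΣA = 13040.00 in², ΣAx_c = 978000.00 in³, ΣAy_c = 1834680.00 in³.
x_c = 978000.00/13040.00 = 75.00 in; y_c = 1834680.00/13040.00 = 140.70 in.

x_c = 75.00 in, y_c = 140.70 in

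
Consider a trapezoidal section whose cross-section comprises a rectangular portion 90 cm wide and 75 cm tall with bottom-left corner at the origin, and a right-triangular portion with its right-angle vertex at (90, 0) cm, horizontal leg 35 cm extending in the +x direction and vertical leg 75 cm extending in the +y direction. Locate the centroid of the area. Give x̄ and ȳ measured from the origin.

x̄ = 54.22 cm, ȳ = 35.47 cm

Part | A | x̄ᵢ | ȳᵢ | A·x̄ᵢ | A·ȳᵢ
rectangular portion | 6750.00 | 45.00 | 37.50 | 303750.00 | 253125.00
triangular portion | 1312.50 | 101.67 | 25.00 | 133437.50 | 32812.50
Σ | 8062.50 |  |  | 437187.50 | 285937.50
x̄ = 437187.50 / 8062.50 = 54.22 cm
ȳ = 285937.50 / 8062.50 = 35.47 cm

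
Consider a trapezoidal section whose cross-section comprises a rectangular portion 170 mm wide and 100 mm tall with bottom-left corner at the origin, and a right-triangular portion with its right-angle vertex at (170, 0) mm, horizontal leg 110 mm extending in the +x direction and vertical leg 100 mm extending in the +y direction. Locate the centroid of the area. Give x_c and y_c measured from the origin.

x_c = 114.74 mm, y_c = 45.93 mm

Part | A | x̄ᵢ | ȳᵢ | A·x̄ᵢ | A·ȳᵢ
rectangular portion | 17000.00 | 85.00 | 50.00 | 1445000.00 | 850000.00
triangular portion | 5500.00 | 206.67 | 33.33 | 1136666.67 | 183333.33
Σ | 22500.00 |  |  | 2581666.67 | 1033333.33
x_c = 2581666.67 / 22500.00 = 114.74 mm
y_c = 1033333.33 / 22500.00 = 45.93 mm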